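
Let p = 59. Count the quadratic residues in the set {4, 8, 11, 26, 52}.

2

(4/59) = +1 → QR.
(8/59) = -1 → non-residue.
(11/59) = -1 → non-residue.
(26/59) = +1 → QR.
(52/59) = -1 → non-residue.
Total quadratic residues among the 5: 2.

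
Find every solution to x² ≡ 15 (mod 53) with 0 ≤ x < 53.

53 ≡ 1 (mod 4), so we find a root by search.
Trying successive values, 11² = 121 ≡ 15 (mod 53). The other root is 53 − 11 = 42.

11, 42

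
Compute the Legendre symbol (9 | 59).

Euler's criterion: (9/59) ≡ 9^29 (mod 59).
9^2 ≡ 22 (mod 59)
9^4 ≡ 12 (mod 59)
9^8 ≡ 26 (mod 59)
9^16 ≡ 27 (mod 59)
9^29 = 9^(16+8+4+1) ≡ 1 (mod 59).
Result is 1, so (9/59) = 1.

1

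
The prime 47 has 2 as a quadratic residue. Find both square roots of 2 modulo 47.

Since 47 ≡ 3 (mod 4), a square root of 2 is 2^((47+1)/4) = 2^12 mod 47.
Repeated squaring: 2^2≡4, 2^4≡16, 2^8≡21 (mod 47).
2^12 = 2^(8+4) ≡ 7 (mod 47).
Check: 7² = 49 ≡ 2 (mod 47). The two roots are 7 and 40.

7, 40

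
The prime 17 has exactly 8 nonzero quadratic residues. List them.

1, 2, 4, 8, 9, 13, 15, 16

Square k = 1,…,8 (k and 17−k give the same square):
1²=1, 2²=4, 3²=9, 4²=16, 5²≡8, 6²≡2, 7²≡15, 8²≡13 (mod 17).
So the quadratic residues mod 17 are {1, 2, 4, 8, 9, 13, 15, 16}.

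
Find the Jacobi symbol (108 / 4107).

0

Pull out 2^2: since 4107 ≡ 3 (mod 8), (2/4107) = -1, so (2/4107)^2 = +1.
Reciprocity: 27 ≡ 3 and 4107 ≡ 3 (mod 4), so (27/4107) = −(4107/27).
Reduce top mod 27: now compute (3/27).
Reciprocity: 3 ≡ 3 and 27 ≡ 3 (mod 4), so (3/27) = −(27/3).
Reduce top mod 3: now compute (0/3).
Top reduces to 0: gcd > 1, so the symbol is 0.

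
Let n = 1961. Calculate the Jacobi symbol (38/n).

Pull out 2: since 1961 ≡ 1 (mod 8), (2/1961) = +1.
Reciprocity: 19 ≡ 3 and 1961 ≡ 1 (mod 4), so (19/1961) = +(1961/19).
Reduce top mod 19: now compute (4/19).
Pull out 2^2: since 19 ≡ 3 (mod 8), (2/19) = -1, so (2/19)^2 = +1.
Reached (1/19) = 1. Collecting the sign flips along the way, the symbol is +1.

1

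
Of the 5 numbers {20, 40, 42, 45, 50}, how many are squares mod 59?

(20/59) = +1 → QR.
(40/59) = -1 → non-residue.
(42/59) = -1 → non-residue.
(45/59) = +1 → QR.
(50/59) = -1 → non-residue.
Total quadratic residues among the 5: 2.

2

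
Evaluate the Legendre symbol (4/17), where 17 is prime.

1

Pull out 2^2: since 17 ≡ 1 (mod 8), (2/17) = +1, so (2/17)^2 = +1.
Reached (1/17) = 1. Collecting the sign flips along the way, the symbol is +1.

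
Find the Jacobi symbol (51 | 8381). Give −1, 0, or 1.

0

Reciprocity: 51 ≡ 3 and 8381 ≡ 1 (mod 4), so (51/8381) = +(8381/51).
Reduce top mod 51: now compute (17/51).
Reciprocity: 17 ≡ 1 and 51 ≡ 3 (mod 4), so (17/51) = +(51/17).
Reduce top mod 17: now compute (0/17).
Top reduces to 0: gcd > 1, so the symbol is 0.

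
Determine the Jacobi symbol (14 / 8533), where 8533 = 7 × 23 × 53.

Pull out 2: since 8533 ≡ 5 (mod 8), (2/8533) = -1.
Reciprocity: 7 ≡ 3 and 8533 ≡ 1 (mod 4), so (7/8533) = +(8533/7).
Reduce top mod 7: now compute (0/7).
Top reduces to 0: gcd > 1, so the symbol is 0.

0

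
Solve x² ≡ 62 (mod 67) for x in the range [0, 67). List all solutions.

14, 53

Since 67 ≡ 3 (mod 4), a square root of 62 is 62^((67+1)/4) = 62^17 mod 67.
Repeated squaring: 62^2≡25, 62^4≡22, 62^8≡15, 62^16≡24 (mod 67).
62^17 = 62^(16+1) ≡ 14 (mod 67).
Check: 14² = 196 ≡ 62 (mod 67). The two roots are 14 and 53.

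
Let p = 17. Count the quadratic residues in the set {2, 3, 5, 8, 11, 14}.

2

(2/17) = +1 → QR.
(3/17) = -1 → non-residue.
(5/17) = -1 → non-residue.
(8/17) = +1 → QR.
(11/17) = -1 → non-residue.
(14/17) = -1 → non-residue.
Total quadratic residues among the 6: 2.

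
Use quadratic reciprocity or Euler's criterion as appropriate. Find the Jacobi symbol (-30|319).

First reduce: -30 ≡ 289 (mod 319).
Reciprocity: 289 ≡ 1 and 319 ≡ 3 (mod 4), so (289/319) = +(319/289).
Reduce top mod 289: now compute (30/289).
Pull out 2: since 289 ≡ 1 (mod 8), (2/289) = +1.
Reciprocity: 15 ≡ 3 and 289 ≡ 1 (mod 4), so (15/289) = +(289/15).
Reduce top mod 15: now compute (4/15).
Pull out 2^2: since 15 ≡ 7 (mod 8), (2/15) = +1, so (2/15)^2 = +1.
Reached (1/15) = 1. Collecting the sign flips along the way, the symbol is +1.

1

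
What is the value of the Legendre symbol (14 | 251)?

-1

Pull out 2: since 251 ≡ 3 (mod 8), (2/251) = -1.
Reciprocity: 7 ≡ 3 and 251 ≡ 3 (mod 4), so (7/251) = −(251/7).
Reduce top mod 7: now compute (6/7).
Pull out 2: since 7 ≡ 7 (mod 8), (2/7) = +1.
Reciprocity: 3 ≡ 3 and 7 ≡ 3 (mod 4), so (3/7) = −(7/3).
Reduce top mod 3: now compute (1/3).
Reached (1/3) = 1. Collecting the sign flips along the way, the symbol is -1.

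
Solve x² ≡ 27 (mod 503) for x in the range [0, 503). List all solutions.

Since 503 ≡ 3 (mod 4), a square root of 27 is 27^((503+1)/4) = 27^126 mod 503.
Repeated squaring: 27^2≡226, 27^4≡273, 27^8≡85, 27^16≡183, 27^32≡291, 27^64≡177 (mod 503).
27^126 = 27^(64+32+16+8+4+2) ≡ 310 (mod 503).
Check: 310² = 96100 ≡ 27 (mod 503). The two roots are 193 and 310.

193, 310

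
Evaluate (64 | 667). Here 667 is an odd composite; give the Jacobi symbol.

Pull out 2^6: since 667 ≡ 3 (mod 8), (2/667) = -1, so (2/667)^6 = +1.
Reached (1/667) = 1. Collecting the sign flips along the way, the symbol is +1.

1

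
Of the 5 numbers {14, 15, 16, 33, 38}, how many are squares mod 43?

(14/43) = +1 → QR.
(15/43) = +1 → QR.
(16/43) = +1 → QR.
(33/43) = -1 → non-residue.
(38/43) = +1 → QR.
Total quadratic residues among the 5: 4.

4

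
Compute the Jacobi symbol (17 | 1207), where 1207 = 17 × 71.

0

Reciprocity: 17 ≡ 1 and 1207 ≡ 3 (mod 4), so (17/1207) = +(1207/17).
Reduce top mod 17: now compute (0/17).
Top reduces to 0: gcd > 1, so the symbol is 0.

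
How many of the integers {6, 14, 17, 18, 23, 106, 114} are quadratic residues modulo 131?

1

(6/131) = -1 → non-residue.
(14/131) = -1 → non-residue.
(17/131) = -1 → non-residue.
(18/131) = -1 → non-residue.
(23/131) = -1 → non-residue.
(106/131) = -1 → non-residue.
(114/131) = +1 → QR.
Total quadratic residues among the 7: 1.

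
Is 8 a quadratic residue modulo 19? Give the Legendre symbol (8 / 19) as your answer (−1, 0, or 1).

Pull out 2^3: since 19 ≡ 3 (mod 8), (2/19) = -1, so (2/19)^3 = -1.
Reached (1/19) = 1. Collecting the sign flips along the way, the symbol is -1.

-1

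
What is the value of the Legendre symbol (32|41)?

1

Euler's criterion: (32/41) ≡ 32^20 (mod 41).
32^2 ≡ 40 (mod 41)
32^4 ≡ 1 (mod 41)
32^8 ≡ 1 (mod 41)
32^16 ≡ 1 (mod 41)
32^20 = 32^(16+4) ≡ 1 (mod 41).
Result is 1, so (32/41) = 1.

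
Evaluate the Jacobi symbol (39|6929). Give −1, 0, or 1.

0

Reciprocity: 39 ≡ 3 and 6929 ≡ 1 (mod 4), so (39/6929) = +(6929/39).
Reduce top mod 39: now compute (26/39).
Pull out 2: since 39 ≡ 7 (mod 8), (2/39) = +1.
Reciprocity: 13 ≡ 1 and 39 ≡ 3 (mod 4), so (13/39) = +(39/13).
Reduce top mod 13: now compute (0/13).
Top reduces to 0: gcd > 1, so the symbol is 0.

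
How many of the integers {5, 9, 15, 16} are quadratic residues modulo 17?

3

(5/17) = -1 → non-residue.
(9/17) = +1 → QR.
(15/17) = +1 → QR.
(16/17) = +1 → QR.
Total quadratic residues among the 4: 3.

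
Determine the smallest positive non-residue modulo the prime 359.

7

(2/359) = +1, so 2 is a residue.
(3/359) = +1, so 3 is a residue.
(4/359) = +1, so 4 is a residue.
(5/359) = +1, so 5 is a residue.
(6/359) = +1, so 6 is a residue.
(7/359) = −1, so 7 is the smallest positive non-residue mod 359.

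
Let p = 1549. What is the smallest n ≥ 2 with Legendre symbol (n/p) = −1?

(2/1549) = −1, so 2 is the smallest positive non-residue mod 1549.

2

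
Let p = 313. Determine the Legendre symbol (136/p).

Pull out 2^3: since 313 ≡ 1 (mod 8), (2/313) = +1, so (2/313)^3 = +1.
Reciprocity: 17 ≡ 1 and 313 ≡ 1 (mod 4), so (17/313) = +(313/17).
Reduce top mod 17: now compute (7/17).
Reciprocity: 7 ≡ 3 and 17 ≡ 1 (mod 4), so (7/17) = +(17/7).
Reduce top mod 7: now compute (3/7).
Reciprocity: 3 ≡ 3 and 7 ≡ 3 (mod 4), so (3/7) = −(7/3).
Reduce top mod 3: now compute (1/3).
Reached (1/3) = 1. Collecting the sign flips along the way, the symbol is -1.

-1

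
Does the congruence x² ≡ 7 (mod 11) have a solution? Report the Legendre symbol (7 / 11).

-1

Euler's criterion: (7/11) ≡ 7^5 (mod 11).
7^2 ≡ 5 (mod 11)
7^4 ≡ 3 (mod 11)
7^5 = 7^(4+1) ≡ 10 (mod 11).
Result is 10 ≡ −1, so (7/11) = −1.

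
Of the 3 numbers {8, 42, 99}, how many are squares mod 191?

1

(8/191) = +1 → QR.
(42/191) = -1 → non-residue.
(99/191) = -1 → non-residue.
Total quadratic residues among the 3: 1.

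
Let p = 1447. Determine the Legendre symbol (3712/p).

-1

First reduce: 3712 ≡ 818 (mod 1447).
Pull out 2: since 1447 ≡ 7 (mod 8), (2/1447) = +1.
Reciprocity: 409 ≡ 1 and 1447 ≡ 3 (mod 4), so (409/1447) = +(1447/409).
Reduce top mod 409: now compute (220/409).
Pull out 2^2: since 409 ≡ 1 (mod 8), (2/409) = +1, so (2/409)^2 = +1.
Reciprocity: 55 ≡ 3 and 409 ≡ 1 (mod 4), so (55/409) = +(409/55).
Reduce top mod 55: now compute (24/55).
Pull out 2^3: since 55 ≡ 7 (mod 8), (2/55) = +1, so (2/55)^3 = +1.
Reciprocity: 3 ≡ 3 and 55 ≡ 3 (mod 4), so (3/55) = −(55/3).
Reduce top mod 3: now compute (1/3).
Reached (1/3) = 1. Collecting the sign flips along the way, the symbol is -1.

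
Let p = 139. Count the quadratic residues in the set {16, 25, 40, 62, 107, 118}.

(16/139) = +1 → QR.
(25/139) = +1 → QR.
(40/139) = -1 → non-residue.
(62/139) = -1 → non-residue.
(107/139) = +1 → QR.
(118/139) = +1 → QR.
Total quadratic residues among the 6: 4.

4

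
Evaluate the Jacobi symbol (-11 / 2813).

First reduce: -11 ≡ 2802 (mod 2813).
Pull out 2: since 2813 ≡ 5 (mod 8), (2/2813) = -1.
Reciprocity: 1401 ≡ 1 and 2813 ≡ 1 (mod 4), so (1401/2813) = +(2813/1401).
Reduce top mod 1401: now compute (11/1401).
Reciprocity: 11 ≡ 3 and 1401 ≡ 1 (mod 4), so (11/1401) = +(1401/11).
Reduce top mod 11: now compute (4/11).
Pull out 2^2: since 11 ≡ 3 (mod 8), (2/11) = -1, so (2/11)^2 = +1.
Reached (1/11) = 1. Collecting the sign flips along the way, the symbol is -1.

-1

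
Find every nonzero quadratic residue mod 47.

Square k = 1,…,23 (k and 47−k give the same square):
1²=1, 2²=4, 3²=9, 4²=16, 5²=25, 6²=36, 7²≡2, 8²≡17, 9²≡34, 10²≡6, 11²≡27, 12²≡3, 13²≡28, 14²≡8, 15²≡37, 16²≡21, 17²≡7, 18²≡42, 19²≡32, 20²≡24, 21²≡18, 22²≡14, 23²≡12 (mod 47).
So the quadratic residues mod 47 are {1, 2, 3, 4, 6, 7, 8, 9, 12, 14, 16, 17, 18, 21, 24, 25, 27, 28, 32, 34, 36, 37, 42}.

1,2,3,4,6,7,8,9,12,14,16,17,18,21,24,25,27,28,32,34,36,37,42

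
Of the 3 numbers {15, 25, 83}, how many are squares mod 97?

(15/97) = -1 → non-residue.
(25/97) = +1 → QR.
(83/97) = -1 → non-residue.
Total quadratic residues among the 3: 1.

1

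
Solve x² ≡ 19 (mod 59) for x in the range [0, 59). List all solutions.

14, 45

Since 59 ≡ 3 (mod 4), a square root of 19 is 19^((59+1)/4) = 19^15 mod 59.
Repeated squaring: 19^2≡7, 19^4≡49, 19^8≡41 (mod 59).
19^15 = 19^(8+4+2+1) ≡ 45 (mod 59).
Check: 45² = 2025 ≡ 19 (mod 59). The two roots are 14 and 45.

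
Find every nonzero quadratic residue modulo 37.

Square k = 1,…,18 (k and 37−k give the same square):
1²=1, 2²=4, 3²=9, 4²=16, 5²=25, 6²=36, 7²≡12, 8²≡27, 9²≡7, 10²≡26, 11²≡10, 12²≡33, 13²≡21, 14²≡11, 15²≡3, 16²≡34, 17²≡30, 18²≡28 (mod 37).
So the quadratic residues mod 37 are {1, 3, 4, 7, 9, 10, 11, 12, 16, 21, 25, 26, 27, 28, 30, 33, 34, 36}.

1 3 4 7 9 10 11 12 16 21 25 26 27 28 30 33 34 36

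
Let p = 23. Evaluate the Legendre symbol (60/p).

-1

Euler's criterion: (60/23) ≡ 14^11 (mod 23).
14^2 ≡ 12 (mod 23)
14^4 ≡ 6 (mod 23)
14^8 ≡ 13 (mod 23)
14^11 = 14^(8+2+1) ≡ 22 (mod 23).
Result is 22 ≡ −1, so (60/23) = −1.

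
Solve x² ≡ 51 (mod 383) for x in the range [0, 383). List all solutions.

Since 383 ≡ 3 (mod 4), a square root of 51 is 51^((383+1)/4) = 51^96 mod 383.
Repeated squaring: 51^2≡303, 51^4≡272, 51^8≡65, 51^16≡12, 51^32≡144, 51^64≡54 (mod 383).
51^96 = 51^(64+32) ≡ 116 (mod 383).
Check: 116² = 13456 ≡ 51 (mod 383). The two roots are 116 and 267.

116, 267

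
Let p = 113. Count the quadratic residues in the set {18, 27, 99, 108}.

(18/113) = +1 → QR.
(27/113) = -1 → non-residue.
(99/113) = +1 → QR.
(108/113) = -1 → non-residue.
Total quadratic residues among the 4: 2.

2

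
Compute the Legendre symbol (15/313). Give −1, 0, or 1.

-1

Reciprocity: 15 ≡ 3 and 313 ≡ 1 (mod 4), so (15/313) = +(313/15).
Reduce top mod 15: now compute (13/15).
Reciprocity: 13 ≡ 1 and 15 ≡ 3 (mod 4), so (13/15) = +(15/13).
Reduce top mod 13: now compute (2/13).
Pull out 2: since 13 ≡ 5 (mod 8), (2/13) = -1.
Reached (1/13) = 1. Collecting the sign flips along the way, the symbol is -1.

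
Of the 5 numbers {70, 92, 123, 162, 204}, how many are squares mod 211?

(70/211) = +1 → QR.
(92/211) = -1 → non-residue.
(123/211) = +1 → QR.
(162/211) = -1 → non-residue.
(204/211) = +1 → QR.
Total quadratic residues among the 5: 3.

3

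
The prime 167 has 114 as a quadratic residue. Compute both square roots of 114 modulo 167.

75, 92

Since 167 ≡ 3 (mod 4), a square root of 114 is 114^((167+1)/4) = 114^42 mod 167.
Repeated squaring: 114^2≡137, 114^4≡65, 114^8≡50, 114^16≡162, 114^32≡25 (mod 167).
114^42 = 114^(32+8+2) ≡ 75 (mod 167).
Check: 75² = 5625 ≡ 114 (mod 167). The two roots are 75 and 92.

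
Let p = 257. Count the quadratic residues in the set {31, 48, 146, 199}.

3

(31/257) = +1 → QR.
(48/257) = -1 → non-residue.
(146/257) = +1 → QR.
(199/257) = +1 → QR.
Total quadratic residues among the 4: 3.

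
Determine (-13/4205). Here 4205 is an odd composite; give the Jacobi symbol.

-1

First reduce: -13 ≡ 4192 (mod 4205).
Pull out 2^5: since 4205 ≡ 5 (mod 8), (2/4205) = -1, so (2/4205)^5 = -1.
Reciprocity: 131 ≡ 3 and 4205 ≡ 1 (mod 4), so (131/4205) = +(4205/131).
Reduce top mod 131: now compute (13/131).
Reciprocity: 13 ≡ 1 and 131 ≡ 3 (mod 4), so (13/131) = +(131/13).
Reduce top mod 13: now compute (1/13).
Reached (1/13) = 1. Collecting the sign flips along the way, the symbol is -1.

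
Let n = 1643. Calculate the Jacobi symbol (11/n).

-1

Reciprocity: 11 ≡ 3 and 1643 ≡ 3 (mod 4), so (11/1643) = −(1643/11).
Reduce top mod 11: now compute (4/11).
Pull out 2^2: since 11 ≡ 3 (mod 8), (2/11) = -1, so (2/11)^2 = +1.
Reached (1/11) = 1. Collecting the sign flips along the way, the symbol is -1.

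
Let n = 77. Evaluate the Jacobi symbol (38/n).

Pull out 2: since 77 ≡ 5 (mod 8), (2/77) = -1.
Reciprocity: 19 ≡ 3 and 77 ≡ 1 (mod 4), so (19/77) = +(77/19).
Reduce top mod 19: now compute (1/19).
Reached (1/19) = 1. Collecting the sign flips along the way, the symbol is -1.

-1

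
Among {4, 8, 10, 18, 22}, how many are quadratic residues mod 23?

(4/23) = +1 → QR.
(8/23) = +1 → QR.
(10/23) = -1 → non-residue.
(18/23) = +1 → QR.
(22/23) = -1 → non-residue.
Total quadratic residues among the 5: 3.

3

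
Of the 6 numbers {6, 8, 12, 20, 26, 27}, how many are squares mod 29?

(6/29) = +1 → QR.
(8/29) = -1 → non-residue.
(12/29) = -1 → non-residue.
(20/29) = +1 → QR.
(26/29) = -1 → non-residue.
(27/29) = -1 → non-residue.
Total quadratic residues among the 6: 2.

2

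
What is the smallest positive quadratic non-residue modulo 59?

2

(2/59) = −1, so 2 is the smallest positive non-residue mod 59.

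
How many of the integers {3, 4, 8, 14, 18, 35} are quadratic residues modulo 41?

(3/41) = -1 → non-residue.
(4/41) = +1 → QR.
(8/41) = +1 → QR.
(14/41) = -1 → non-residue.
(18/41) = +1 → QR.
(35/41) = -1 → non-residue.
Total quadratic residues among the 6: 3.

3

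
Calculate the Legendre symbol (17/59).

Reciprocity: 17 ≡ 1 and 59 ≡ 3 (mod 4), so (17/59) = +(59/17).
Reduce top mod 17: now compute (8/17).
Pull out 2^3: since 17 ≡ 1 (mod 8), (2/17) = +1, so (2/17)^3 = +1.
Reached (1/17) = 1. Collecting the sign flips along the way, the symbol is +1.

1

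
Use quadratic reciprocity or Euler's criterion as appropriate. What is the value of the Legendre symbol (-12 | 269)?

-1

Euler's criterion: (-12/269) ≡ 257^134 (mod 269).
257^2 ≡ 144 (mod 269)
257^4 ≡ 23 (mod 269)
257^8 ≡ 260 (mod 269)
257^16 ≡ 81 (mod 269)
257^32 ≡ 105 (mod 269)
257^64 ≡ 265 (mod 269)
257^128 ≡ 16 (mod 269)
257^134 = 257^(128+4+2) ≡ 268 (mod 269).
Result is 268 ≡ −1, so (-12/269) = −1.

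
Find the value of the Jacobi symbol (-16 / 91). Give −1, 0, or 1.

First reduce: -16 ≡ 75 (mod 91).
Reciprocity: 75 ≡ 3 and 91 ≡ 3 (mod 4), so (75/91) = −(91/75).
Reduce top mod 75: now compute (16/75).
Pull out 2^4: since 75 ≡ 3 (mod 8), (2/75) = -1, so (2/75)^4 = +1.
Reached (1/75) = 1. Collecting the sign flips along the way, the symbol is -1.

-1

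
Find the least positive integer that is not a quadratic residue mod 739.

(2/739) = −1, so 2 is the smallest positive non-residue mod 739.

2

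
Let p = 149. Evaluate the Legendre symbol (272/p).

1

First reduce: 272 ≡ 123 (mod 149).
Reciprocity: 123 ≡ 3 and 149 ≡ 1 (mod 4), so (123/149) = +(149/123).
Reduce top mod 123: now compute (26/123).
Pull out 2: since 123 ≡ 3 (mod 8), (2/123) = -1.
Reciprocity: 13 ≡ 1 and 123 ≡ 3 (mod 4), so (13/123) = +(123/13).
Reduce top mod 13: now compute (6/13).
Pull out 2: since 13 ≡ 5 (mod 8), (2/13) = -1.
Reciprocity: 3 ≡ 3 and 13 ≡ 1 (mod 4), so (3/13) = +(13/3).
Reduce top mod 3: now compute (1/3).
Reached (1/3) = 1. Collecting the sign flips along the way, the symbol is +1.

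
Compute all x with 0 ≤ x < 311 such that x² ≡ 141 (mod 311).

Since 311 ≡ 3 (mod 4), a square root of 141 is 141^((311+1)/4) = 141^78 mod 311.
Repeated squaring: 141^2≡288, 141^4≡218, 141^8≡252, 141^16≡60, 141^32≡179, 141^64≡8 (mod 311).
141^78 = 141^(64+8+4+2) ≡ 209 (mod 311).
Check: 209² = 43681 ≡ 141 (mod 311). The two roots are 102 and 209.

102, 209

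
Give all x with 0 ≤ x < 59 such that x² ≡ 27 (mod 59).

Since 59 ≡ 3 (mod 4), a square root of 27 is 27^((59+1)/4) = 27^15 mod 59.
Repeated squaring: 27^2≡21, 27^4≡28, 27^8≡17 (mod 59).
27^15 = 27^(8+4+2+1) ≡ 26 (mod 59).
Check: 26² = 676 ≡ 27 (mod 59). The two roots are 26 and 33.

26, 33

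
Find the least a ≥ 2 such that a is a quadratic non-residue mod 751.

3

(2/751) = +1, so 2 is a residue.
(3/751) = −1, so 3 is the smallest positive non-residue mod 751.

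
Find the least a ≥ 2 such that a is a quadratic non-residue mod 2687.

(2/2687) = +1, so 2 is a residue.
(3/2687) = +1, so 3 is a residue.
(4/2687) = +1, so 4 is a residue.
(5/2687) = −1, so 5 is the smallest positive non-residue mod 2687.

5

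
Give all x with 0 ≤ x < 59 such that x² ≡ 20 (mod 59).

Since 59 ≡ 3 (mod 4), a square root of 20 is 20^((59+1)/4) = 20^15 mod 59.
Repeated squaring: 20^2≡46, 20^4≡51, 20^8≡5 (mod 59).
20^15 = 20^(8+4+2+1) ≡ 16 (mod 59).
Check: 16² = 256 ≡ 20 (mod 59). The two roots are 16 and 43.

16, 43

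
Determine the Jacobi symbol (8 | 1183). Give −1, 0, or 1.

1

Pull out 2^3: since 1183 ≡ 7 (mod 8), (2/1183) = +1, so (2/1183)^3 = +1.
Reached (1/1183) = 1. Collecting the sign flips along the way, the symbol is +1.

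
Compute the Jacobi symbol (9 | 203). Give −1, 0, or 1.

Reciprocity: 9 ≡ 1 and 203 ≡ 3 (mod 4), so (9/203) = +(203/9).
Reduce top mod 9: now compute (5/9).
Reciprocity: 5 ≡ 1 and 9 ≡ 1 (mod 4), so (5/9) = +(9/5).
Reduce top mod 5: now compute (4/5).
Pull out 2^2: since 5 ≡ 5 (mod 8), (2/5) = -1, so (2/5)^2 = +1.
Reached (1/5) = 1. Collecting the sign flips along the way, the symbol is +1.

1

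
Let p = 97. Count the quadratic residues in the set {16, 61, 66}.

(16/97) = +1 → QR.
(61/97) = +1 → QR.
(66/97) = +1 → QR.
Total quadratic residues among the 3: 3.

3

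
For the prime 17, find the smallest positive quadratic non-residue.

3

(2/17) = +1, so 2 is a residue.
(3/17) = −1, so 3 is the smallest positive non-residue mod 17.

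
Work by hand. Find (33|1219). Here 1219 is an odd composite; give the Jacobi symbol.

1

Reciprocity: 33 ≡ 1 and 1219 ≡ 3 (mod 4), so (33/1219) = +(1219/33).
Reduce top mod 33: now compute (31/33).
Reciprocity: 31 ≡ 3 and 33 ≡ 1 (mod 4), so (31/33) = +(33/31).
Reduce top mod 31: now compute (2/31).
Pull out 2: since 31 ≡ 7 (mod 8), (2/31) = +1.
Reached (1/31) = 1. Collecting the sign flips along the way, the symbol is +1.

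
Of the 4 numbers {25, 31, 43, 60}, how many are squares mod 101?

(25/101) = +1 → QR.
(31/101) = +1 → QR.
(43/101) = +1 → QR.
(60/101) = -1 → non-residue.
Total quadratic residues among the 4: 3.

3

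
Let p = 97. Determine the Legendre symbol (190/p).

Euler's criterion: (190/97) ≡ 93^48 (mod 97).
93^2 ≡ 16 (mod 97)
93^4 ≡ 62 (mod 97)
93^8 ≡ 61 (mod 97)
93^16 ≡ 35 (mod 97)
93^32 ≡ 61 (mod 97)
93^48 = 93^(32+16) ≡ 1 (mod 97).
Result is 1, so (190/97) = 1.

1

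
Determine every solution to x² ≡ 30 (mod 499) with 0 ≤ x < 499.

Since 499 ≡ 3 (mod 4), a square root of 30 is 30^((499+1)/4) = 30^125 mod 499.
Repeated squaring: 30^2≡401, 30^4≡123, 30^8≡159, 30^16≡331, 30^32≡280, 30^64≡57 (mod 499).
30^125 = 30^(64+32+16+8+4+1) ≡ 476 (mod 499).
Check: 476² = 226576 ≡ 30 (mod 499). The two roots are 23 and 476.

23, 476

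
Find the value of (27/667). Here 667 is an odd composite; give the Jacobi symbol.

Reciprocity: 27 ≡ 3 and 667 ≡ 3 (mod 4), so (27/667) = −(667/27).
Reduce top mod 27: now compute (19/27).
Reciprocity: 19 ≡ 3 and 27 ≡ 3 (mod 4), so (19/27) = −(27/19).
Reduce top mod 19: now compute (8/19).
Pull out 2^3: since 19 ≡ 3 (mod 8), (2/19) = -1, so (2/19)^3 = -1.
Reached (1/19) = 1. Collecting the sign flips along the way, the symbol is -1.

-1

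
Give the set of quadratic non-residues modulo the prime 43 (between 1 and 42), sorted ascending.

Square k = 1,…,21 (k and 43−k give the same square):
1²=1, 2²=4, 3²=9, 4²=16, 5²=25, 6²=36, 7²≡6, 8²≡21, 9²≡38, 10²≡14, 11²≡35, 12²≡15, 13²≡40, 14²≡24, 15²≡10, 16²≡41, 17²≡31, 18²≡23, 19²≡17, 20²≡13, 21²≡11 (mod 43).
The residues are {1, 4, 6, 9, 10, 11, 13, 14, 15, 16, 17, 21, 23, 24, 25, 31, 35, 36, 38, 40, 41}; the non-residues are the remaining 21 nonzero classes.

2 3 5 7 8 12 18 19 20 22 26 27 28 29 30 32 33 34 37 39 42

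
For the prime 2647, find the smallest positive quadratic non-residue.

3

(2/2647) = +1, so 2 is a residue.
(3/2647) = −1, so 3 is the smallest positive non-residue mod 2647.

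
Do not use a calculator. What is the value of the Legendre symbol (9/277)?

1

Euler's criterion: (9/277) ≡ 9^138 (mod 277).
9^2 ≡ 81 (mod 277)
9^4 ≡ 190 (mod 277)
9^8 ≡ 90 (mod 277)
9^16 ≡ 67 (mod 277)
9^32 ≡ 57 (mod 277)
9^64 ≡ 202 (mod 277)
9^128 ≡ 85 (mod 277)
9^138 = 9^(128+8+2) ≡ 1 (mod 277).
Result is 1, so (9/277) = 1.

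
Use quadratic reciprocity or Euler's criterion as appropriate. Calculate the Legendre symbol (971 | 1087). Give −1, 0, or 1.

1

Reciprocity: 971 ≡ 3 and 1087 ≡ 3 (mod 4), so (971/1087) = −(1087/971).
Reduce top mod 971: now compute (116/971).
Pull out 2^2: since 971 ≡ 3 (mod 8), (2/971) = -1, so (2/971)^2 = +1.
Reciprocity: 29 ≡ 1 and 971 ≡ 3 (mod 4), so (29/971) = +(971/29).
Reduce top mod 29: now compute (14/29).
Pull out 2: since 29 ≡ 5 (mod 8), (2/29) = -1.
Reciprocity: 7 ≡ 3 and 29 ≡ 1 (mod 4), so (7/29) = +(29/7).
Reduce top mod 7: now compute (1/7).
Reached (1/7) = 1. Collecting the sign flips along the way, the symbol is +1.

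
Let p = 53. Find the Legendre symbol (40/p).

1

Pull out 2^3: since 53 ≡ 5 (mod 8), (2/53) = -1, so (2/53)^3 = -1.
Reciprocity: 5 ≡ 1 and 53 ≡ 1 (mod 4), so (5/53) = +(53/5).
Reduce top mod 5: now compute (3/5).
Reciprocity: 3 ≡ 3 and 5 ≡ 1 (mod 4), so (3/5) = +(5/3).
Reduce top mod 3: now compute (2/3).
Pull out 2: since 3 ≡ 3 (mod 8), (2/3) = -1.
Reached (1/3) = 1. Collecting the sign flips along the way, the symbol is +1.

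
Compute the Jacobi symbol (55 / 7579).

0

Reciprocity: 55 ≡ 3 and 7579 ≡ 3 (mod 4), so (55/7579) = −(7579/55).
Reduce top mod 55: now compute (44/55).
Pull out 2^2: since 55 ≡ 7 (mod 8), (2/55) = +1, so (2/55)^2 = +1.
Reciprocity: 11 ≡ 3 and 55 ≡ 3 (mod 4), so (11/55) = −(55/11).
Reduce top mod 11: now compute (0/11).
Top reduces to 0: gcd > 1, so the symbol is 0.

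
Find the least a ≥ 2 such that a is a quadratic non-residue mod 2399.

11

(2/2399) = +1, so 2 is a residue.
(3/2399) = +1, so 3 is a residue.
(4/2399) = +1, so 4 is a residue.
(5/2399) = +1, so 5 is a residue.
(6/2399) = +1, so 6 is a residue.
(7/2399) = +1, so 7 is a residue.
(8/2399) = +1, so 8 is a residue.
(9/2399) = +1, so 9 is a residue.
(10/2399) = +1, so 10 is a residue.
(11/2399) = −1, so 11 is the smallest positive non-residue mod 2399.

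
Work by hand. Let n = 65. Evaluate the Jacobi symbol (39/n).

0

Reciprocity: 39 ≡ 3 and 65 ≡ 1 (mod 4), so (39/65) = +(65/39).
Reduce top mod 39: now compute (26/39).
Pull out 2: since 39 ≡ 7 (mod 8), (2/39) = +1.
Reciprocity: 13 ≡ 1 and 39 ≡ 3 (mod 4), so (13/39) = +(39/13).
Reduce top mod 13: now compute (0/13).
Top reduces to 0: gcd > 1, so the symbol is 0.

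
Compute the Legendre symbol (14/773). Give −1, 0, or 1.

Pull out 2: since 773 ≡ 5 (mod 8), (2/773) = -1.
Reciprocity: 7 ≡ 3 and 773 ≡ 1 (mod 4), so (7/773) = +(773/7).
Reduce top mod 7: now compute (3/7).
Reciprocity: 3 ≡ 3 and 7 ≡ 3 (mod 4), so (3/7) = −(7/3).
Reduce top mod 3: now compute (1/3).
Reached (1/3) = 1. Collecting the sign flips along the way, the symbol is +1.

1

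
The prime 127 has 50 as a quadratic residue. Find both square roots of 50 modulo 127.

47, 80

Since 127 ≡ 3 (mod 4), a square root of 50 is 50^((127+1)/4) = 50^32 mod 127.
Repeated squaring: 50^2≡87, 50^4≡76, 50^8≡61, 50^16≡38, 50^32≡47 (mod 127).
50^32 = 50^(32) ≡ 47 (mod 127).
Check: 47² = 2209 ≡ 50 (mod 127). The two roots are 47 and 80.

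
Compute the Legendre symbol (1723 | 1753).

-1

Reciprocity: 1723 ≡ 3 and 1753 ≡ 1 (mod 4), so (1723/1753) = +(1753/1723).
Reduce top mod 1723: now compute (30/1723).
Pull out 2: since 1723 ≡ 3 (mod 8), (2/1723) = -1.
Reciprocity: 15 ≡ 3 and 1723 ≡ 3 (mod 4), so (15/1723) = −(1723/15).
Reduce top mod 15: now compute (13/15).
Reciprocity: 13 ≡ 1 and 15 ≡ 3 (mod 4), so (13/15) = +(15/13).
Reduce top mod 13: now compute (2/13).
Pull out 2: since 13 ≡ 5 (mod 8), (2/13) = -1.
Reached (1/13) = 1. Collecting the sign flips along the way, the symbol is -1.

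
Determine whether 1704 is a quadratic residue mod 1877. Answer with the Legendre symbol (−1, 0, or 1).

-1

Pull out 2^3: since 1877 ≡ 5 (mod 8), (2/1877) = -1, so (2/1877)^3 = -1.
Reciprocity: 213 ≡ 1 and 1877 ≡ 1 (mod 4), so (213/1877) = +(1877/213).
Reduce top mod 213: now compute (173/213).
Reciprocity: 173 ≡ 1 and 213 ≡ 1 (mod 4), so (173/213) = +(213/173).
Reduce top mod 173: now compute (40/173).
Pull out 2^3: since 173 ≡ 5 (mod 8), (2/173) = -1, so (2/173)^3 = -1.
Reciprocity: 5 ≡ 1 and 173 ≡ 1 (mod 4), so (5/173) = +(173/5).
Reduce top mod 5: now compute (3/5).
Reciprocity: 3 ≡ 3 and 5 ≡ 1 (mod 4), so (3/5) = +(5/3).
Reduce top mod 3: now compute (2/3).
Pull out 2: since 3 ≡ 3 (mod 8), (2/3) = -1.
Reached (1/3) = 1. Collecting the sign flips along the way, the symbol is -1.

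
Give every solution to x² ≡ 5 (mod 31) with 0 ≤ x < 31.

6, 25

Since 31 ≡ 3 (mod 4), a square root of 5 is 5^((31+1)/4) = 5^8 mod 31.
Repeated squaring: 5^2≡25, 5^4≡5, 5^8≡25 (mod 31).
5^8 = 5^(8) ≡ 25 (mod 31).
Check: 25² = 625 ≡ 5 (mod 31). The two roots are 6 and 25.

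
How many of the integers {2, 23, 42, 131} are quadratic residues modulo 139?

(2/139) = -1 → non-residue.
(23/139) = -1 → non-residue.
(42/139) = +1 → QR.
(131/139) = +1 → QR.
Total quadratic residues among the 4: 2.

2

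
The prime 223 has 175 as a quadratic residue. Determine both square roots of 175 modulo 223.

Since 223 ≡ 3 (mod 4), a square root of 175 is 175^((223+1)/4) = 175^56 mod 223.
Repeated squaring: 175^2≡74, 175^4≡124, 175^8≡212, 175^16≡121, 175^32≡146 (mod 223).
175^56 = 175^(32+16+8) ≡ 130 (mod 223).
Check: 130² = 16900 ≡ 175 (mod 223). The two roots are 93 and 130.

93, 130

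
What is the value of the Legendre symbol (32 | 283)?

-1

Pull out 2^5: since 283 ≡ 3 (mod 8), (2/283) = -1, so (2/283)^5 = -1.
Reached (1/283) = 1. Collecting the sign flips along the way, the symbol is -1.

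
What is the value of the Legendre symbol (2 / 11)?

Pull out 2: since 11 ≡ 3 (mod 8), (2/11) = -1.
Reached (1/11) = 1. Collecting the sign flips along the way, the symbol is -1.

-1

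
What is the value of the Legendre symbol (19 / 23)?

Euler's criterion: (19/23) ≡ 19^11 (mod 23).
19^2 ≡ 16 (mod 23)
19^4 ≡ 3 (mod 23)
19^8 ≡ 9 (mod 23)
19^11 = 19^(8+2+1) ≡ 22 (mod 23).
Result is 22 ≡ −1, so (19/23) = −1.

-1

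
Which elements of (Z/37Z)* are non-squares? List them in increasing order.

Square k = 1,…,18 (k and 37−k give the same square):
1²=1, 2²=4, 3²=9, 4²=16, 5²=25, 6²=36, 7²≡12, 8²≡27, 9²≡7, 10²≡26, 11²≡10, 12²≡33, 13²≡21, 14²≡11, 15²≡3, 16²≡34, 17²≡30, 18²≡28 (mod 37).
The residues are {1, 3, 4, 7, 9, 10, 11, 12, 16, 21, 25, 26, 27, 28, 30, 33, 34, 36}; the non-residues are the remaining 18 nonzero classes.

2 5 6 8 13 14 15 17 18 19 20 22 23 24 29 31 32 35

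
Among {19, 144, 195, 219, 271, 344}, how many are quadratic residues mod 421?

(19/421) = -1 → non-residue.
(144/421) = +1 → QR.
(195/421) = -1 → non-residue.
(219/421) = -1 → non-residue.
(271/421) = -1 → non-residue.
(344/421) = +1 → QR.
Total quadratic residues among the 6: 2.

2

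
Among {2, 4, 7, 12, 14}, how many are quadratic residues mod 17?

2

(2/17) = +1 → QR.
(4/17) = +1 → QR.
(7/17) = -1 → non-residue.
(12/17) = -1 → non-residue.
(14/17) = -1 → non-residue.
Total quadratic residues among the 5: 2.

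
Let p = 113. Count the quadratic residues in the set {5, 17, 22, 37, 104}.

(5/113) = -1 → non-residue.
(17/113) = -1 → non-residue.
(22/113) = +1 → QR.
(37/113) = -1 → non-residue.
(104/113) = +1 → QR.
Total quadratic residues among the 5: 2.

2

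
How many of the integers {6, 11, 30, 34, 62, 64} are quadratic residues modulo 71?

3

(6/71) = +1 → QR.
(11/71) = -1 → non-residue.
(30/71) = +1 → QR.
(34/71) = -1 → non-residue.
(62/71) = -1 → non-residue.
(64/71) = +1 → QR.
Total quadratic residues among the 6: 3.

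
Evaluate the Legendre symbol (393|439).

1

Reciprocity: 393 ≡ 1 and 439 ≡ 3 (mod 4), so (393/439) = +(439/393).
Reduce top mod 393: now compute (46/393).
Pull out 2: since 393 ≡ 1 (mod 8), (2/393) = +1.
Reciprocity: 23 ≡ 3 and 393 ≡ 1 (mod 4), so (23/393) = +(393/23).
Reduce top mod 23: now compute (2/23).
Pull out 2: since 23 ≡ 7 (mod 8), (2/23) = +1.
Reached (1/23) = 1. Collecting the sign flips along the way, the symbol is +1.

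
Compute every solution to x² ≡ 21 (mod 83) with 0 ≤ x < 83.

Since 83 ≡ 3 (mod 4), a square root of 21 is 21^((83+1)/4) = 21^21 mod 83.
Repeated squaring: 21^2≡26, 21^4≡12, 21^8≡61, 21^16≡69 (mod 83).
21^21 = 21^(16+4+1) ≡ 41 (mod 83).
Check: 41² = 1681 ≡ 21 (mod 83). The two roots are 41 and 42.

41, 42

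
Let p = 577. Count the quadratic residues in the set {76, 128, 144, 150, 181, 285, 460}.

5

(76/577) = +1 → QR.
(128/577) = +1 → QR.
(144/577) = +1 → QR.
(150/577) = +1 → QR.
(181/577) = +1 → QR.
(285/577) = -1 → non-residue.
(460/577) = -1 → non-residue.
Total quadratic residues among the 7: 5.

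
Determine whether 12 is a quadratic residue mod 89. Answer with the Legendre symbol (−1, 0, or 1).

Pull out 2^2: since 89 ≡ 1 (mod 8), (2/89) = +1, so (2/89)^2 = +1.
Reciprocity: 3 ≡ 3 and 89 ≡ 1 (mod 4), so (3/89) = +(89/3).
Reduce top mod 3: now compute (2/3).
Pull out 2: since 3 ≡ 3 (mod 8), (2/3) = -1.
Reached (1/3) = 1. Collecting the sign flips along the way, the symbol is -1.

-1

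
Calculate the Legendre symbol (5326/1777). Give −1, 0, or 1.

-1

First reduce: 5326 ≡ 1772 (mod 1777).
Pull out 2^2: since 1777 ≡ 1 (mod 8), (2/1777) = +1, so (2/1777)^2 = +1.
Reciprocity: 443 ≡ 3 and 1777 ≡ 1 (mod 4), so (443/1777) = +(1777/443).
Reduce top mod 443: now compute (5/443).
Reciprocity: 5 ≡ 1 and 443 ≡ 3 (mod 4), so (5/443) = +(443/5).
Reduce top mod 5: now compute (3/5).
Reciprocity: 3 ≡ 3 and 5 ≡ 1 (mod 4), so (3/5) = +(5/3).
Reduce top mod 3: now compute (2/3).
Pull out 2: since 3 ≡ 3 (mod 8), (2/3) = -1.
Reached (1/3) = 1. Collecting the sign flips along the way, the symbol is -1.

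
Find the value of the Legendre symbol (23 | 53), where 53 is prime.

Euler's criterion: (23/53) ≡ 23^26 (mod 53).
23^2 ≡ 52 (mod 53)
23^4 ≡ 1 (mod 53)
23^8 ≡ 1 (mod 53)
23^16 ≡ 1 (mod 53)
23^26 = 23^(16+8+2) ≡ 52 (mod 53).
Result is 52 ≡ −1, so (23/53) = −1.

-1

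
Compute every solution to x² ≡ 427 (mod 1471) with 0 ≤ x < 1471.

597, 874

Since 1471 ≡ 3 (mod 4), a square root of 427 is 427^((1471+1)/4) = 427^368 mod 1471.
Repeated squaring: 427^2≡1396, 427^4≡1212, 427^8≡886, 427^16≡953, 427^32≡602, 427^64≡538, 427^128≡1128, 427^256≡1440 (mod 1471).
427^368 = 427^(256+64+32+16) ≡ 874 (mod 1471).
Check: 874² = 763876 ≡ 427 (mod 1471). The two roots are 597 and 874.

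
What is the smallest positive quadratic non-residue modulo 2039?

7

(2/2039) = +1, so 2 is a residue.
(3/2039) = +1, so 3 is a residue.
(4/2039) = +1, so 4 is a residue.
(5/2039) = +1, so 5 is a residue.
(6/2039) = +1, so 6 is a residue.
(7/2039) = −1, so 7 is the smallest positive non-residue mod 2039.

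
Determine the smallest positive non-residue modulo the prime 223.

3

(2/223) = +1, so 2 is a residue.
(3/223) = −1, so 3 is the smallest positive non-residue mod 223.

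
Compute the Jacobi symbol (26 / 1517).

Pull out 2: since 1517 ≡ 5 (mod 8), (2/1517) = -1.
Reciprocity: 13 ≡ 1 and 1517 ≡ 1 (mod 4), so (13/1517) = +(1517/13).
Reduce top mod 13: now compute (9/13).
Reciprocity: 9 ≡ 1 and 13 ≡ 1 (mod 4), so (9/13) = +(13/9).
Reduce top mod 9: now compute (4/9).
Pull out 2^2: since 9 ≡ 1 (mod 8), (2/9) = +1, so (2/9)^2 = +1.
Reached (1/9) = 1. Collecting the sign flips along the way, the symbol is -1.

-1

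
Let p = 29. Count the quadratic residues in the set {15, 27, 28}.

(15/29) = -1 → non-residue.
(27/29) = -1 → non-residue.
(28/29) = +1 → QR.
Total quadratic residues among the 3: 1.

1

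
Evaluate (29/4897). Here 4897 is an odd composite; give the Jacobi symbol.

Reciprocity: 29 ≡ 1 and 4897 ≡ 1 (mod 4), so (29/4897) = +(4897/29).
Reduce top mod 29: now compute (25/29).
Reciprocity: 25 ≡ 1 and 29 ≡ 1 (mod 4), so (25/29) = +(29/25).
Reduce top mod 25: now compute (4/25).
Pull out 2^2: since 25 ≡ 1 (mod 8), (2/25) = +1, so (2/25)^2 = +1.
Reached (1/25) = 1. Collecting the sign flips along the way, the symbol is +1.

1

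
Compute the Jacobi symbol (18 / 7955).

-1

Pull out 2: since 7955 ≡ 3 (mod 8), (2/7955) = -1.
Reciprocity: 9 ≡ 1 and 7955 ≡ 3 (mod 4), so (9/7955) = +(7955/9).
Reduce top mod 9: now compute (8/9).
Pull out 2^3: since 9 ≡ 1 (mod 8), (2/9) = +1, so (2/9)^3 = +1.
Reached (1/9) = 1. Collecting the sign flips along the way, the symbol is -1.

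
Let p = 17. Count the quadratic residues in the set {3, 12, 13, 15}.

(3/17) = -1 → non-residue.
(12/17) = -1 → non-residue.
(13/17) = +1 → QR.
(15/17) = +1 → QR.
Total quadratic residues among the 4: 2.

2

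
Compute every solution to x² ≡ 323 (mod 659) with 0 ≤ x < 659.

Since 659 ≡ 3 (mod 4), a square root of 323 is 323^((659+1)/4) = 323^165 mod 659.
Repeated squaring: 323^2≡207, 323^4≡14, 323^8≡196, 323^16≡194, 323^32≡73, 323^64≡57, 323^128≡613 (mod 659).
323^165 = 323^(128+32+4+1) ≡ 461 (mod 659).
Check: 461² = 212521 ≡ 323 (mod 659). The two roots are 198 and 461.

198, 461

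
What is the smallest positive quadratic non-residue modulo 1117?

2

(2/1117) = −1, so 2 is the smallest positive non-residue mod 1117.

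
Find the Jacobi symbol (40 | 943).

-1

Pull out 2^3: since 943 ≡ 7 (mod 8), (2/943) = +1, so (2/943)^3 = +1.
Reciprocity: 5 ≡ 1 and 943 ≡ 3 (mod 4), so (5/943) = +(943/5).
Reduce top mod 5: now compute (3/5).
Reciprocity: 3 ≡ 3 and 5 ≡ 1 (mod 4), so (3/5) = +(5/3).
Reduce top mod 3: now compute (2/3).
Pull out 2: since 3 ≡ 3 (mod 8), (2/3) = -1.
Reached (1/3) = 1. Collecting the sign flips along the way, the symbol is -1.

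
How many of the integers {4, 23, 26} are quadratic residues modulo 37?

(4/37) = +1 → QR.
(23/37) = -1 → non-residue.
(26/37) = +1 → QR.
Total quadratic residues among the 3: 2.

2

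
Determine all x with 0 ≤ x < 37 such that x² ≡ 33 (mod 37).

37 ≡ 1 (mod 4), so we find a root by search.
Trying successive values, 12² = 144 ≡ 33 (mod 37). The other root is 37 − 12 = 25.

12, 25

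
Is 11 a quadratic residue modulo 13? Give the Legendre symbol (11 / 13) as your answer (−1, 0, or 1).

-1

Reciprocity: 11 ≡ 3 and 13 ≡ 1 (mod 4), so (11/13) = +(13/11).
Reduce top mod 11: now compute (2/11).
Pull out 2: since 11 ≡ 3 (mod 8), (2/11) = -1.
Reached (1/11) = 1. Collecting the sign flips along the way, the symbol is -1.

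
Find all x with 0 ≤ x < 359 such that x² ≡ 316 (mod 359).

Since 359 ≡ 3 (mod 4), a square root of 316 is 316^((359+1)/4) = 316^90 mod 359.
Repeated squaring: 316^2≡54, 316^4≡44, 316^8≡141, 316^16≡136, 316^32≡187, 316^64≡146 (mod 359).
316^90 = 316^(64+16+8+2) ≡ 68 (mod 359).
Check: 68² = 4624 ≡ 316 (mod 359). The two roots are 68 and 291.

68, 291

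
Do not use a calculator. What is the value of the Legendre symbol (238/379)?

-1

Pull out 2: since 379 ≡ 3 (mod 8), (2/379) = -1.
Reciprocity: 119 ≡ 3 and 379 ≡ 3 (mod 4), so (119/379) = −(379/119).
Reduce top mod 119: now compute (22/119).
Pull out 2: since 119 ≡ 7 (mod 8), (2/119) = +1.
Reciprocity: 11 ≡ 3 and 119 ≡ 3 (mod 4), so (11/119) = −(119/11).
Reduce top mod 11: now compute (9/11).
Reciprocity: 9 ≡ 1 and 11 ≡ 3 (mod 4), so (9/11) = +(11/9).
Reduce top mod 9: now compute (2/9).
Pull out 2: since 9 ≡ 1 (mod 8), (2/9) = +1.
Reached (1/9) = 1. Collecting the sign flips along the way, the symbol is -1.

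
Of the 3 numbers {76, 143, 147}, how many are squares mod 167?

(76/167) = +1 → QR.
(143/167) = -1 → non-residue.
(147/167) = +1 → QR.
Total quadratic residues among the 3: 2.

2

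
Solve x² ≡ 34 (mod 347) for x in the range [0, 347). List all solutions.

Since 347 ≡ 3 (mod 4), a square root of 34 is 34^((347+1)/4) = 34^87 mod 347.
Repeated squaring: 34^2≡115, 34^4≡39, 34^8≡133, 34^16≡339, 34^32≡64, 34^64≡279 (mod 347).
34^87 = 34^(64+16+4+2+1) ≡ 46 (mod 347).
Check: 46² = 2116 ≡ 34 (mod 347). The two roots are 46 and 301.

46, 301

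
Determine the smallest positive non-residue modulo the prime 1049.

(2/1049) = +1, so 2 is a residue.
(3/1049) = −1, so 3 is the smallest positive non-residue mod 1049.

3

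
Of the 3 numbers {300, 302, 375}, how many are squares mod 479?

3

(300/479) = +1 → QR.
(302/479) = +1 → QR.
(375/479) = +1 → QR.
Total quadratic residues among the 3: 3.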